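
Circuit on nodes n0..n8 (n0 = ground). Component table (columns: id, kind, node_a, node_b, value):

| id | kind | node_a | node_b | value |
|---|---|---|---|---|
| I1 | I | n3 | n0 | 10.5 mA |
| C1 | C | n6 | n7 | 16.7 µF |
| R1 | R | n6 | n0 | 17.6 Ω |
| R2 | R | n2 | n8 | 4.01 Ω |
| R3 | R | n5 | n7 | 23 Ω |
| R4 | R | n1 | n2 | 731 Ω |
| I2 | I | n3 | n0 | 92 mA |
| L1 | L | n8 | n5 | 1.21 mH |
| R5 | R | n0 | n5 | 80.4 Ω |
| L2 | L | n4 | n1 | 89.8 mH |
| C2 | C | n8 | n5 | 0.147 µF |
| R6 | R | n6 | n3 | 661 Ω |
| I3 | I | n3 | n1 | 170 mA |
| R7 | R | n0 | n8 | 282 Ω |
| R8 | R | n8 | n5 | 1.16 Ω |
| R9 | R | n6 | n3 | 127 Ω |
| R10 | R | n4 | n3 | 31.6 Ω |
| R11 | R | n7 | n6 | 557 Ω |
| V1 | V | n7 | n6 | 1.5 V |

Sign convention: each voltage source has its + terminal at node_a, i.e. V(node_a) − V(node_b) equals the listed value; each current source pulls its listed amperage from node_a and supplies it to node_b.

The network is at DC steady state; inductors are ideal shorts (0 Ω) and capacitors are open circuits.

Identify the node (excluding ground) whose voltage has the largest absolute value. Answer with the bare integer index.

3

MNA unknowns: 8 node voltages V₁..V_8 plus 3 source currents (L1, L2, V1)
I1: z[3]−=0.0105, z[0]+=0.0105
C1: Y=0.000 on G[6,7]
R1: Y=0.05682 on G[6,0]
R2: Y=0.2494 on G[2,8]
R3: Y=0.04348 on G[5,7]
R4: Y=0.001368 on G[1,2]
I2: z[3]−=0.092, z[0]+=0.092
L1: row V8−V5=0, i_L1 at 8,5
R5: Y=0.01244 on G[0,5]
L2: row V4−V1=0, i_L2 at 4,1
C2: Y=0.000 on G[8,5]
R6: Y=0.001513 on G[6,3]
I3: z[3]−=0.17, z[1]+=0.17
R7: Y=0.003546 on G[0,8]
R8: Y=0.8621 on G[8,5]
R9: Y=0.007874 on G[6,3]
R10: Y=0.03165 on G[4,3]
R11: Y=0.001795 on G[7,6]
V1: row V7−V6=1.5, i_V1 at 7,6
solve → V1=-6.165, V2=-0.3278, V3=-11.79, V4=-6.165, V5=-0.2957, V6=-1.721, V7=-0.2208, V8=-0.2957
aux → i_L1=-0.006937, i_L2=-0.1780, i_V1=-0.005951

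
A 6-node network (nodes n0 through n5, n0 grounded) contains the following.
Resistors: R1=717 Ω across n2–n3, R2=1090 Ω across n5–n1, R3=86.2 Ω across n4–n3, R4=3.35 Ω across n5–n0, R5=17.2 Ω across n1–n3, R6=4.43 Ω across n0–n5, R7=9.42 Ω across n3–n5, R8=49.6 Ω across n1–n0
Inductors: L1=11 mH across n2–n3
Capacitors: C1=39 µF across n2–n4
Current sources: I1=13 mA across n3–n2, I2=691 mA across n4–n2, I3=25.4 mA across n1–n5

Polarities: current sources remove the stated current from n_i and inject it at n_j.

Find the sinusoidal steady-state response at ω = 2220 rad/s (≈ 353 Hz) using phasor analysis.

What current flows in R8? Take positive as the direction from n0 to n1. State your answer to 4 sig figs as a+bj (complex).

Element admittances at ω=2220 rad/s:
  Y(R1) = 0.001395+0.000j S between n2,n3
  Y(R2) = 0.0009174+0.000j S between n5,n1
  Y(L1) = 0.000-0.04095j S between n2,n3
  Y(R3) = 0.01160+0.000j S between n4,n3
  Y(C1) = 0.000+0.08658j S between n2,n4
  Y(R4) = 0.2985+0.000j S between n5,n0
  Y(R5) = 0.05814+0.000j S between n1,n3
  I1: injects 0.013 A into n2 (from n3)
  Y(R6) = 0.2257+0.000j S between n0,n5
  I2: injects 0.691 A into n2 (from n4)
  Y(R7) = 0.1062+0.000j S between n3,n5
  Y(R8) = 0.02016+0.000j S between n1,n0
  I3: injects 0.0254 A into n5 (from n1)
Assemble and solve the 5×5 MNA system:
  V(n1)=-0.4225+0.000j  V(n2)=2.136-0.09923j  V(n3)=-0.1390+0.000j  V(n4)=1.058+8.042j  V(n5)=0.01625+0.000j

0.008517+0.000j A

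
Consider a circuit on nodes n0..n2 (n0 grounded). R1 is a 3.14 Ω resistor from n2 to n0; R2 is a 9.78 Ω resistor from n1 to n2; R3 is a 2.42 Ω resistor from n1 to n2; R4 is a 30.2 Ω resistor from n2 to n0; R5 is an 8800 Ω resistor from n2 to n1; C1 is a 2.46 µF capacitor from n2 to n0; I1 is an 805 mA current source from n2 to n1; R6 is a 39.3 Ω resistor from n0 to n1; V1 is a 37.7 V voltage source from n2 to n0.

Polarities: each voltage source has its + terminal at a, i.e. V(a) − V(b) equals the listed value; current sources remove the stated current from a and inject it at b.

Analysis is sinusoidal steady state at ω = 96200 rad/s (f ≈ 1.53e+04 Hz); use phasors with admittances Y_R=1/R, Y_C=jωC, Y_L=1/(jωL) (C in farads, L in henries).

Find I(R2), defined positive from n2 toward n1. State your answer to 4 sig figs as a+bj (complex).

Element admittances at ω=96200 rad/s:
  Y(R1) = 0.3185+0.000j S between n2,n0
  Y(R2) = 0.1022+0.000j S between n1,n2
  Y(R3) = 0.4132+0.000j S between n1,n2
  Y(R4) = 0.03311+0.000j S between n2,n0
  Y(R5) = 0.0001136+0.000j S between n2,n1
  Y(C1) = 0.000+0.2367j S between n2,n0
  I1: injects 0.805 A into n1 (from n2)
  Y(R6) = 0.02545+0.000j S between n0,n1
  V1: constraint V(n2)−V(n0) = 37.7
Assemble and solve the 3×3 MNA system:
  V(n1)=37.41+0.000j  V(n2)=37.70+0.000j
  i(V1)=-14.21-8.922j

0.02916+0.000j A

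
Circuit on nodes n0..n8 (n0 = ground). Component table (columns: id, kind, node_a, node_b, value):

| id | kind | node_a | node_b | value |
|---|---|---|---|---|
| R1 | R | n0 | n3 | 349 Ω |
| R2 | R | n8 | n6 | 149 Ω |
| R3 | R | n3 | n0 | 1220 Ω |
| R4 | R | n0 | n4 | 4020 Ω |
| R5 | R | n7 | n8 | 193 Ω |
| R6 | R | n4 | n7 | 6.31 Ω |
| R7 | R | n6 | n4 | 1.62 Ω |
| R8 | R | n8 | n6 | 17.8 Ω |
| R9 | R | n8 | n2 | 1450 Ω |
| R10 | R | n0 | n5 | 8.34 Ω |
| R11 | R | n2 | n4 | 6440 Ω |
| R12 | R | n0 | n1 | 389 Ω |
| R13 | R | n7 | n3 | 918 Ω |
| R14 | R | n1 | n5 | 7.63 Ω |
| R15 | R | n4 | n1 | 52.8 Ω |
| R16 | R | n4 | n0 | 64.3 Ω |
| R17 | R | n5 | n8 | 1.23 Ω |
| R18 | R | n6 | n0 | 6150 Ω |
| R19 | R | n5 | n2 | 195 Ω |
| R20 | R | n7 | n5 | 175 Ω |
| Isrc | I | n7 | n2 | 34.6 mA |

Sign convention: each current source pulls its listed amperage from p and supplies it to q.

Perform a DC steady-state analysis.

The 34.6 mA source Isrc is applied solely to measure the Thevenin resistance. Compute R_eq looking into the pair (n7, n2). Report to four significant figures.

R_eq = 181.9 Ω

Apply KCL at each of the 8 non-ground nodes and solve the resulting linear system.
Node n1: branches {R12, R14, R15} → V_1 = -2.234e-05
Node n2: branches {R9, R11, R19, Isrc} → V_2 = 5.823
Node n3: branches {R1, R3, R13} → V_3 = -0.1072
Node n4: branches {R4, R6, R7, R11, R15, R16} → V_4 = -0.2887
Node n5: branches {R10, R14, R17, R19, R20} → V_5 = 0.04169
Node n6: branches {R2, R7, R8, R18} → V_6 = -0.2599
Node n7: branches {R5, R6, R13, R20, Isrc} → V_7 = -0.4700
Node n8: branches {R2, R5, R8, R9, R17} → V_8 = 0.02170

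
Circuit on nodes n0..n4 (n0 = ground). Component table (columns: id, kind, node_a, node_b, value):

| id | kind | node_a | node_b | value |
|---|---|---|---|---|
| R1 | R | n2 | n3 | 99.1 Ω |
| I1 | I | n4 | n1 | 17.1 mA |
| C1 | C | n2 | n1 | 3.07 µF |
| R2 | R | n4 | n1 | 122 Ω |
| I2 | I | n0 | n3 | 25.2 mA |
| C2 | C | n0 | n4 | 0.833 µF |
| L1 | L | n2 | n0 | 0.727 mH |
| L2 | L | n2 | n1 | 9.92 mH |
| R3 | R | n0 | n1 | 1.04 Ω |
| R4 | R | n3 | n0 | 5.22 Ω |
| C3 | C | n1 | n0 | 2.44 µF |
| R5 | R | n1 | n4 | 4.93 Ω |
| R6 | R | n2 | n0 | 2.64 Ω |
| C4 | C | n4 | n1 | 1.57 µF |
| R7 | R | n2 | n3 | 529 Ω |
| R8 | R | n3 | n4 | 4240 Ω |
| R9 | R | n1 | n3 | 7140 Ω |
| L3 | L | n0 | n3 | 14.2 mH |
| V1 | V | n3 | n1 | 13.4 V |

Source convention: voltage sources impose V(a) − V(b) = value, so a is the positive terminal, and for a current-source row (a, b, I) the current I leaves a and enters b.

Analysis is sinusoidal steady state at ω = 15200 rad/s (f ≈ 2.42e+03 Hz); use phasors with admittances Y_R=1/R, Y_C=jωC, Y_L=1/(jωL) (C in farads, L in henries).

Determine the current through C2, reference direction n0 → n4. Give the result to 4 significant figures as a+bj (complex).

Element admittances at ω=15200 rad/s:
  Y(R1) = 0.01009+0.000j S between n2,n3
  I1: injects 0.0171 A into n1 (from n4)
  Y(C1) = 0.000+0.04666j S between n2,n1
  Y(R2) = 0.008197+0.000j S between n4,n1
  I2: injects 0.0252 A into n3 (from n0)
  Y(C2) = 0.000+0.01266j S between n0,n4
  Y(L1) = 0.000-0.09049j S between n2,n0
  Y(L2) = 0.000-0.006632j S between n2,n1
  Y(R3) = 0.9615+0.000j S between n0,n1
  Y(R4) = 0.1916+0.000j S between n3,n0
  Y(C3) = 0.000+0.03709j S between n1,n0
  Y(R5) = 0.2028+0.000j S between n1,n4
  Y(R6) = 0.3788+0.000j S between n2,n0
  Y(C4) = 0.000+0.02386j S between n4,n1
  Y(R7) = 0.001890+0.000j S between n2,n3
  Y(R8) = 0.0002358+0.000j S between n3,n4
  Y(R9) = 0.0001401+0.000j S between n1,n3
  Y(L3) = 0.000-0.004633j S between n0,n3
  V1: constraint V(n3)−V(n1) = 13.4
Assemble and solve the 5×5 MNA system:
  V(n1)=-2.291+0.2309j  V(n2)=0.3407-0.1837j  V(n3)=11.11+0.2309j  V(n4)=-2.319+0.3729j
  i(V1)=-2.238+0.002310j

0.004722+0.02936j A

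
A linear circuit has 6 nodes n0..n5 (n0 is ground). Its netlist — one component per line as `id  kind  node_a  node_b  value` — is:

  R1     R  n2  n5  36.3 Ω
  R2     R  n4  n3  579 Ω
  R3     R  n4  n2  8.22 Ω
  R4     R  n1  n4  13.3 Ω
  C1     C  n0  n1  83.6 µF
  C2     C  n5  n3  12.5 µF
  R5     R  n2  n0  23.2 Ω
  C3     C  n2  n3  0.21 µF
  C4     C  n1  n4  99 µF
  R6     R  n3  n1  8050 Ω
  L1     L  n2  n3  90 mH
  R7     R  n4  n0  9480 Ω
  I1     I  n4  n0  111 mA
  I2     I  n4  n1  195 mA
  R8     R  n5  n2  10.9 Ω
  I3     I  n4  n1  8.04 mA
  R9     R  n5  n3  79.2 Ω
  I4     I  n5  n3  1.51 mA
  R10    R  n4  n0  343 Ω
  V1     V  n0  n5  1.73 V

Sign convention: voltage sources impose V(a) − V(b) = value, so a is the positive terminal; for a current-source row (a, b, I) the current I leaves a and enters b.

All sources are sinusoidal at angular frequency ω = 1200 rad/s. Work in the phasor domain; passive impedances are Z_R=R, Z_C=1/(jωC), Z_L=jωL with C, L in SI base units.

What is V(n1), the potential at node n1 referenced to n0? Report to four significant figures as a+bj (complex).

-0.9531+0.2554j V

Apply KCL at each of the 5 non-ground nodes and solve the resulting linear system.
Node n1: branches {R4, C1, C4, R6, I2, I3} → V_1 = -0.9531+0.2554j
Node n2: branches {R1, R3, R5, C3, L1, R8} → V_2 = -1.769+0.5291j
Node n3: branches {R2, C2, C3, R6, L1, R9, I4} → V_3 = -1.359+0.02421j
Node n4: branches {R2, R3, R4, C4, R7, I1, I2, I3, R10} → V_4 = -2.397+1.266j
Node n5: branches {R1, C2, R8, R9, I4, V1} → V_5 = -1.730+0.000j
Source currents: i(V1)=0.001875-0.06899j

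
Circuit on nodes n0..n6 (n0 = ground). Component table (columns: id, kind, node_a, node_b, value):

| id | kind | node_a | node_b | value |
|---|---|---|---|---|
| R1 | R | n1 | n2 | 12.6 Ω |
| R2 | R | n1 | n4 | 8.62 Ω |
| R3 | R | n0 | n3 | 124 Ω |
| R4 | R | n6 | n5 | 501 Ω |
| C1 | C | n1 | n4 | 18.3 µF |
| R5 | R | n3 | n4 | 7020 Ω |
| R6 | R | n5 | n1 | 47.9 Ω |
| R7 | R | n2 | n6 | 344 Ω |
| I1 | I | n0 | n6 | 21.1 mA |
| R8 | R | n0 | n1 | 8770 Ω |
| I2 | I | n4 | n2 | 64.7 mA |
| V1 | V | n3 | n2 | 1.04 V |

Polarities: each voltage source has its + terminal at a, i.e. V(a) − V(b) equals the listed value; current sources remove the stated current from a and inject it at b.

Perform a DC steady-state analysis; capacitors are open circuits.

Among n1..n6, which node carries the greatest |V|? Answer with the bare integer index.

MNA unknowns: 6 node voltages V₁..V_6 plus 1 source current (V1)
R1: Y=0.07937 on G[1,2]
R2: Y=0.1160 on G[1,4]
R3: Y=0.008065 on G[0,3]
R4: Y=0.001996 on G[6,5]
C1: Y=0.000 on G[1,4]
R5: Y=0.0001425 on G[3,4]
R6: Y=0.02088 on G[5,1]
R7: Y=0.002907 on G[2,6]
I1: z[0]−=0.0211, z[6]+=0.0211
R8: Y=0.0001140 on G[0,1]
I2: z[4]−=0.0647, z[2]+=0.0647
V1: row V3−V2=1.04, i_V1 at 3,2
solve → V1=0.8641, V2=1.564, V3=2.604, V4=0.3092, V5=1.291, V6=5.757
aux → i_V1=-0.02133

6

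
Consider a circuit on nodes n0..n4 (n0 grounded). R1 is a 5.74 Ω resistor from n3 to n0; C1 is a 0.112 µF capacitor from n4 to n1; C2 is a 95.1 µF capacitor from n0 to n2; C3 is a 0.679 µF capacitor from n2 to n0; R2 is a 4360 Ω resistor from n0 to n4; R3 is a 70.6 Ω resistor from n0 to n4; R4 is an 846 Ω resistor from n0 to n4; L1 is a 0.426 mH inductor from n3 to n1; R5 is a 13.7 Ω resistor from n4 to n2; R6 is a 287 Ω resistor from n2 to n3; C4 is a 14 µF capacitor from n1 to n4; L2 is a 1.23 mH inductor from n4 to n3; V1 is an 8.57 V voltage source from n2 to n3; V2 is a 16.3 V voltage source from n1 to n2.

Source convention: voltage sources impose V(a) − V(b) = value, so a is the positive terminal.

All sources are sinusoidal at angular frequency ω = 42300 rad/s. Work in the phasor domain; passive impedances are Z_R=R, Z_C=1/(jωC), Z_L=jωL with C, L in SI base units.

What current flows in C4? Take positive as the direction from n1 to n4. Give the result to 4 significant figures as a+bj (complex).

1.520-0.2618j A

MNA unknowns: 4 node voltages V₁..V_4 plus 2 source currents (V1, V2)
R1: Y=0.1742+0.000j on G[3,0]
C1: Y=0.000+0.004738j on G[4,1]
C2: Y=0.000+4.023j on G[0,2]
C3: Y=0.000+0.02872j on G[2,0]
R2: Y=0.0002294+0.000j on G[0,4]
R3: Y=0.01416+0.000j on G[0,4]
R4: Y=0.001182+0.000j on G[0,4]
L1: Y=0.000-0.05549j on G[3,1]
R5: Y=0.07299+0.000j on G[4,2]
R6: Y=0.003484+0.000j on G[2,3]
C4: Y=0.000+0.5922j on G[1,4]
L2: Y=0.000-0.01922j on G[4,3]
V1: row V2−V3=8.57, i_V1 at 2,3
V2: row V1−V2=16.3, i_V2 at 1,2
solve → V1=16.30-0.3039j, V2=0.004371-0.3039j, V3=-8.566-0.3039j, V4=16.75+2.263j
aux → i_V1=-1.571+1.814j, i_V2=-1.532+1.644j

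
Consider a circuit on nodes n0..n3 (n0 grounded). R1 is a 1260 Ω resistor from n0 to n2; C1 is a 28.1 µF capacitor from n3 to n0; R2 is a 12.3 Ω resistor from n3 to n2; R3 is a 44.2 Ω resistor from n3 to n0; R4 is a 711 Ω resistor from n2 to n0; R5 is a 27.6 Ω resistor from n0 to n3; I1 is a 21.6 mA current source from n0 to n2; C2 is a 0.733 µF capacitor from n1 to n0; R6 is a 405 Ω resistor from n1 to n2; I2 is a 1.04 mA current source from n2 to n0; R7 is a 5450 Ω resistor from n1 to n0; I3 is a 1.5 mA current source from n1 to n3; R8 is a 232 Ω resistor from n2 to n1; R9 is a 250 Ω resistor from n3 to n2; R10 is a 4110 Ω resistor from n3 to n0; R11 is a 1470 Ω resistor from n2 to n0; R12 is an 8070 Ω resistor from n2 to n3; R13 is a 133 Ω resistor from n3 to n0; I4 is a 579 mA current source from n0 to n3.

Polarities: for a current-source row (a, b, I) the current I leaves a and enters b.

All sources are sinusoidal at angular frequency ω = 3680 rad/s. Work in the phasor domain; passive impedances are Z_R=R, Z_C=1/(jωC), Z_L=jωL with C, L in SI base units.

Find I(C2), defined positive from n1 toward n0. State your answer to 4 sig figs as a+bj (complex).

0.01084+0.002124j A

Apply KCL at each of the 3 non-ground nodes and solve the resulting linear system.
Node n1: branches {C2, R6, R7, I3, R8} → V_1 = 0.7873-4.020j
Node n2: branches {R1, R2, R4, I1, R6, I2, R8, R9, R11, R12} → V_2 = 2.629-3.816j
Node n3: branches {C1, R2, R3, R5, I3, R9, R10, R12, R13, I4} → V_3 = 2.624-3.928j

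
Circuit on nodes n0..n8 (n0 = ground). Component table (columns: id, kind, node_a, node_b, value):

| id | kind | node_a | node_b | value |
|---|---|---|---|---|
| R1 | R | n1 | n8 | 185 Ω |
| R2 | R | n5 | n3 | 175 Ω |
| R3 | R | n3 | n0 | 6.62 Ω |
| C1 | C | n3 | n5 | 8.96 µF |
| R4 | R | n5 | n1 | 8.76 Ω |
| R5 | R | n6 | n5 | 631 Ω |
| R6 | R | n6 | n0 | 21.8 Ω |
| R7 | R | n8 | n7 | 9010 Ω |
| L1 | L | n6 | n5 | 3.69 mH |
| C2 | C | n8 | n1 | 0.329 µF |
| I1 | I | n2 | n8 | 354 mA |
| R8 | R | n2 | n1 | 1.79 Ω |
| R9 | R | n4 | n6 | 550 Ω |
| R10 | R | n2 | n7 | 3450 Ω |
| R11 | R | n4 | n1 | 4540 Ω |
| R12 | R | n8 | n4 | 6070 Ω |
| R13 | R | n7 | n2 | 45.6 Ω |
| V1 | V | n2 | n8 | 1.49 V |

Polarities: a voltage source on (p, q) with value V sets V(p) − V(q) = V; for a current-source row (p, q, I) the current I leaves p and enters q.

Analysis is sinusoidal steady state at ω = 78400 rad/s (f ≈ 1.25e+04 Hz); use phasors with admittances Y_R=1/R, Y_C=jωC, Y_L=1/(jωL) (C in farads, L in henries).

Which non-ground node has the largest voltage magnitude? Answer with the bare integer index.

8

MNA unknowns: 8 node voltages V₁..V_8 plus 1 source current (V1)
R1: Y=0.005405+0.000j on G[1,8]
R2: Y=0.005714+0.000j on G[5,3]
R3: Y=0.1511+0.000j on G[3,0]
C1: Y=0.000+0.7025j on G[3,5]
R4: Y=0.1142+0.000j on G[5,1]
R5: Y=0.001585+0.000j on G[6,5]
R6: Y=0.04587+0.000j on G[6,0]
R7: Y=0.0001110+0.000j on G[8,7]
L1: Y=0.000-0.003457j on G[6,5]
C2: Y=0.000+0.02579j on G[8,1]
I1: z[2]−=0.354, z[8]+=0.354
R8: Y=0.5587+0.000j on G[2,1]
R9: Y=0.001818+0.000j on G[4,6]
R10: Y=0.0002899+0.000j on G[2,7]
R11: Y=0.0002203+0.000j on G[4,1]
R12: Y=0.0001647+0.000j on G[8,4]
R13: Y=0.02193+0.000j on G[7,2]
V1: row V2−V8=1.49, i_V1 at 2,8
solve → V1=0.003003-0.0002863j, V2=0.02076+0.06702j, V3=0.001253+6.307e-05j, V4=-0.1130+0.004811j, V5=0.001269-0.0002063j, V6=-0.004128-0.0002077j, V7=0.01335+0.06702j, V8=-1.469+0.06702j
aux → i_V1=-0.3641-0.03760j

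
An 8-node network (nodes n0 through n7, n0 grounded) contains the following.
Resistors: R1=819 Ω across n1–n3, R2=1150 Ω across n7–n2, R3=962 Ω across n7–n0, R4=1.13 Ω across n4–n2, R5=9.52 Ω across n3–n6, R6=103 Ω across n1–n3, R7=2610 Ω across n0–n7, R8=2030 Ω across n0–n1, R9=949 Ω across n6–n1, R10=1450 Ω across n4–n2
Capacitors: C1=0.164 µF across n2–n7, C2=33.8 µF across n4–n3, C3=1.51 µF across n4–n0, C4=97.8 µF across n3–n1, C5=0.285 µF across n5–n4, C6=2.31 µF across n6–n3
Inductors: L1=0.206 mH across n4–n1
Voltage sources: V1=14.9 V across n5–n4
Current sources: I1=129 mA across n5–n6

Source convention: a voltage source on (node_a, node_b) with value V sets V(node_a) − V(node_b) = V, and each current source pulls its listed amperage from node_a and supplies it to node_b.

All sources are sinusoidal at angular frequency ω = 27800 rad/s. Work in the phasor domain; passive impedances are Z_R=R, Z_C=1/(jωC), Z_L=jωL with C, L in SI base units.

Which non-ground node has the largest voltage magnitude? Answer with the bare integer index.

MNA unknowns: 7 node voltages V₁..V_7 plus 1 source current (V1)
R1: Y=0.001221+0.000j on G[1,3]
R2: Y=0.0008696+0.000j on G[7,2]
R3: Y=0.001040+0.000j on G[7,0]
R4: Y=0.8850+0.000j on G[4,2]
R5: Y=0.1050+0.000j on G[3,6]
R6: Y=0.009709+0.000j on G[1,3]
C1: Y=0.000+0.004559j on G[2,7]
C2: Y=0.000+0.9396j on G[4,3]
R7: Y=0.0003831+0.000j on G[0,7]
R8: Y=0.0004926+0.000j on G[0,1]
L1: Y=0.000-0.1746j on G[4,1]
C3: Y=0.000+0.04198j on G[4,0]
R9: Y=0.001054+0.000j on G[6,1]
C4: Y=0.000+2.719j on G[3,1]
C5: Y=0.000+0.007923j on G[5,4]
C6: Y=0.000+0.06422j on G[6,3]
R10: Y=0.0006897+0.000j on G[4,2]
V1: row V5−V4=14.9, i_V1 at 5,4
I1: z[5]−=0.129, z[6]+=0.129
solve → V1=0.002098-0.1834j, V2=0.002129+8.604e-05j, V3=0.002222-0.1713j, V4=0.002132+8.701e-05j, V5=14.90+8.701e-05j, V6=0.8920-0.7100j, V7=0.001841+0.0006056j
aux → i_V1=-0.1290-0.1181j

5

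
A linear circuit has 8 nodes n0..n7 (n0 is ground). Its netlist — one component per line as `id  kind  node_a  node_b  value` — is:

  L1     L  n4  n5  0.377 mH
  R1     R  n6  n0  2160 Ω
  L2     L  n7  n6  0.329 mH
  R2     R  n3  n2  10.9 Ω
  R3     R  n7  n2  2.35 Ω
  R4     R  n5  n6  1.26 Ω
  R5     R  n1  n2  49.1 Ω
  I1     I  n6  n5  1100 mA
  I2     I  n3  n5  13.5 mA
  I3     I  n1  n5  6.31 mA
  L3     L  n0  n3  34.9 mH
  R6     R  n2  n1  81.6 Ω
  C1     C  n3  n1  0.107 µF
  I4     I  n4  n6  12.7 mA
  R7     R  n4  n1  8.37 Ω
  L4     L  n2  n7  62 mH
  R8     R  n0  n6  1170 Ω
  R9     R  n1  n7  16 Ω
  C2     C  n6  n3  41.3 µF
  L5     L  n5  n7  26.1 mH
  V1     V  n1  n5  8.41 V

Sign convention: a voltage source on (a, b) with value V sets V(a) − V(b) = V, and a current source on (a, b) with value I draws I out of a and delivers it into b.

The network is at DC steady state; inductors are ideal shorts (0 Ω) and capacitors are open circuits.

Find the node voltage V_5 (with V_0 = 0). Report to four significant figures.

0.1451 V

Apply KCL at each of the 7 non-ground nodes and solve the resulting linear system.
Node n1: branches {R5, I3, R6, C1, R7, R9, V1} → V_1 = 8.555
Node n2: branches {R2, R3, R5, R6, L4} → V_2 = 0.1451
Node n3: branches {R2, I2, L3, C1, C2} → V_3 = 0.000
Node n4: branches {L1, I4, R7} → V_4 = 0.1451
Node n5: branches {L1, R4, I1, I2, I3, L5, V1} → V_5 = 0.1451
Node n6: branches {R1, L2, R4, I1, I4, R8, C2} → V_6 = 0.1451
Node n7: branches {L2, R3, L4, R9, L5} → V_7 = 0.1451
Source currents: i(L1)=0.9921, i(L2)=1.087, i(L3)=0.0001911, i(L4)=0.2610, i(L5)=0.3008, i(V1)=-1.811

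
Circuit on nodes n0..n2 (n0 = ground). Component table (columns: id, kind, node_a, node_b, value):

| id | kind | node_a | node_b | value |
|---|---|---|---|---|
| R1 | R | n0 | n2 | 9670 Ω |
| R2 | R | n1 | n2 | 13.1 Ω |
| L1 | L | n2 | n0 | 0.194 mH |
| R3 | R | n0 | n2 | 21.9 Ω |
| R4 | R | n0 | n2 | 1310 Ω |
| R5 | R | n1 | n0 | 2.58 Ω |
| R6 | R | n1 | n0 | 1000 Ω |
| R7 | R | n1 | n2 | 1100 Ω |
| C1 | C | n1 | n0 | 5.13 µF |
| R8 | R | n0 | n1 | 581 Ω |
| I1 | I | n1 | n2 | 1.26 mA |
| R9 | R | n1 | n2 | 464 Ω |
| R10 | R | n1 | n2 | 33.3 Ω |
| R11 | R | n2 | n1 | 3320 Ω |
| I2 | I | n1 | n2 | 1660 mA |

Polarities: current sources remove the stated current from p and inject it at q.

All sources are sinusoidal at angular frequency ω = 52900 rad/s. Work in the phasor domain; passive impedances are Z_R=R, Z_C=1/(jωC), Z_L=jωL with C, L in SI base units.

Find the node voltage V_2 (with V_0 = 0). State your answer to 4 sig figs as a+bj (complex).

6.643+5.325j V

Element admittances at ω=52900 rad/s:
  Y(R1) = 0.0001034+0.000j S between n0,n2
  Y(R2) = 0.07634+0.000j S between n1,n2
  Y(L1) = 0.000-0.09744j S between n2,n0
  Y(R3) = 0.04566+0.000j S between n0,n2
  Y(R4) = 0.0007634+0.000j S between n0,n2
  Y(R5) = 0.3876+0.000j S between n1,n0
  Y(R6) = 0.001000+0.000j S between n1,n0
  Y(R7) = 0.0009091+0.000j S between n1,n2
  Y(C1) = 0.000+0.2714j S between n1,n0
  Y(R8) = 0.001721+0.000j S between n0,n1
  I1: injects 0.00126 A into n2 (from n1)
  Y(R9) = 0.002155+0.000j S between n1,n2
  Y(R10) = 0.03003+0.000j S between n1,n2
  Y(R11) = 0.0003012+0.000j S between n2,n1
  I2: injects 1.66 A into n2 (from n1)
Assemble and solve the 2×2 MNA system:
  V(n1)=-0.9503+1.684j  V(n2)=6.643+5.325j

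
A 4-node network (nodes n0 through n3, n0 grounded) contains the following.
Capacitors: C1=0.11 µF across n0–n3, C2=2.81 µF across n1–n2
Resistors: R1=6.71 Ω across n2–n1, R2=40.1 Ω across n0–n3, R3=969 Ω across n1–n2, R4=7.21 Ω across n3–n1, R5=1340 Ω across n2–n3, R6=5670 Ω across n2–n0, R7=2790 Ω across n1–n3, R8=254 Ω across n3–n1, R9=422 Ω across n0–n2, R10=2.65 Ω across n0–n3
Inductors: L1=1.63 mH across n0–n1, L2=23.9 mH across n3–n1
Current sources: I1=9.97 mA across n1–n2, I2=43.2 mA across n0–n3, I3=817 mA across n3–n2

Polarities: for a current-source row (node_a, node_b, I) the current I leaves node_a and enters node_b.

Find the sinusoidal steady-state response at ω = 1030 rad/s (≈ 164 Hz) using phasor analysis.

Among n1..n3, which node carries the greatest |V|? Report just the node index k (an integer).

2

Element admittances at ω=1030 rad/s:
  Y(C1) = 0.000+0.0001133j S between n0,n3
  Y(R1) = 0.1490+0.000j S between n2,n1
  Y(R2) = 0.02494+0.000j S between n0,n3
  Y(R3) = 0.001032+0.000j S between n1,n2
  Y(R4) = 0.1387+0.000j S between n3,n1
  Y(R5) = 0.0007463+0.000j S between n2,n3
  Y(L1) = 0.000-0.5956j S between n0,n1
  I1: injects 0.00997 A into n2 (from n1)
  Y(R6) = 0.0001764+0.000j S between n2,n0
  Y(L2) = 0.000-0.04062j S between n3,n1
  I2: injects 0.0432 A into n3 (from n0)
  Y(R7) = 0.0003584+0.000j S between n1,n3
  Y(R8) = 0.003937+0.000j S between n3,n1
  Y(R9) = 0.002370+0.000j S between n0,n2
  Y(C2) = 0.000+0.002894j S between n1,n2
  Y(R10) = 0.3774+0.000j S between n0,n3
  I3: injects 0.817 A into n2 (from n3)
Assemble and solve the 3×3 MNA system:
  V(n1)=0.09953+0.9434j  V(n2)=5.481+0.8222j  V(n3)=-1.324+0.1425j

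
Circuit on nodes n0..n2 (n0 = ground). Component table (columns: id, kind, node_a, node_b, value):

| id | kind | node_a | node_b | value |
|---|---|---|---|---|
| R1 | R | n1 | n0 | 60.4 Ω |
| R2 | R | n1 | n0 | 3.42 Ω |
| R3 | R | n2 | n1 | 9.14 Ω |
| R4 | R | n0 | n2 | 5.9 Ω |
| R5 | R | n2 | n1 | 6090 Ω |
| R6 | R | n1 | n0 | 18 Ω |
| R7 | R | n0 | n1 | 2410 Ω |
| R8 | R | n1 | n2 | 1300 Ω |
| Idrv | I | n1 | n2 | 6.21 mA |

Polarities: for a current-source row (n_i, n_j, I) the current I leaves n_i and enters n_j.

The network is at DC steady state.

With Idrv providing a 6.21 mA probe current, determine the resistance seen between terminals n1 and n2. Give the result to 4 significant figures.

R_eq = 4.423 Ω

Element admittances at DC:
  Y(R1) = 0.01656 S between n1,n0
  Y(R2) = 0.2924 S between n1,n0
  Y(R3) = 0.1094 S between n2,n1
  Y(R4) = 0.1695 S between n0,n2
  Y(R5) = 0.0001642 S between n2,n1
  Y(R6) = 0.05556 S between n1,n0
  Y(R7) = 0.0004149 S between n0,n1
  Y(R8) = 0.0007692 S between n1,n2
  Idrv: injects 0.00621 A into n2 (from n1)
Assemble and solve the 2×2 MNA system:
  V(n1)=-0.008712  V(n2)=0.01876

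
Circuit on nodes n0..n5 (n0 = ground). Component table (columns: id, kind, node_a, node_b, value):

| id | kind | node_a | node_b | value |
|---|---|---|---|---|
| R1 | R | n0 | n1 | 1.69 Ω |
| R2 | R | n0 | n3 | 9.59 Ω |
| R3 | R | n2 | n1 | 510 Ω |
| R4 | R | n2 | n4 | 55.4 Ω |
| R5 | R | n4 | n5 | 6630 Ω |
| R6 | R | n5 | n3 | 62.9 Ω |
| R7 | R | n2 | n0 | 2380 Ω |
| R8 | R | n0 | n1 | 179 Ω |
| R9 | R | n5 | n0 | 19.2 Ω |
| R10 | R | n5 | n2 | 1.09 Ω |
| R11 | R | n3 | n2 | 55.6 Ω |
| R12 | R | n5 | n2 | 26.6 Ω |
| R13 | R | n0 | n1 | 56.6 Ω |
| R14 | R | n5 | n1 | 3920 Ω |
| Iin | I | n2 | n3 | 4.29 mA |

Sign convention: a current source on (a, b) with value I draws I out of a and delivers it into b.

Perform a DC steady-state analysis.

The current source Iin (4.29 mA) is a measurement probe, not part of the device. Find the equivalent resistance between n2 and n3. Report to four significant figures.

R_eq = 14.87 Ω

Element admittances at DC:
  Y(R1) = 0.5917 S between n0,n1
  Y(R2) = 0.1043 S between n0,n3
  Y(R3) = 0.001961 S between n2,n1
  Y(R4) = 0.01805 S between n2,n4
  Y(R5) = 0.0001508 S between n4,n5
  Y(R6) = 0.01590 S between n5,n3
  Y(R7) = 0.0004202 S between n2,n0
  Y(R8) = 0.005587 S between n0,n1
  Y(R9) = 0.05208 S between n5,n0
  Y(R10) = 0.9174 S between n5,n2
  Y(R11) = 0.01799 S between n3,n2
  Y(R12) = 0.03759 S between n5,n2
  Y(R13) = 0.01767 S between n0,n1
  Y(R14) = 0.0002551 S between n5,n1
  Iin: injects 0.00429 A into n3 (from n2)
Assemble and solve the 5×5 MNA system:
  V(n1)=-0.0001526  V(n2)=-0.04288  V(n3)=0.02090  V(n4)=-0.04285  V(n5)=-0.03970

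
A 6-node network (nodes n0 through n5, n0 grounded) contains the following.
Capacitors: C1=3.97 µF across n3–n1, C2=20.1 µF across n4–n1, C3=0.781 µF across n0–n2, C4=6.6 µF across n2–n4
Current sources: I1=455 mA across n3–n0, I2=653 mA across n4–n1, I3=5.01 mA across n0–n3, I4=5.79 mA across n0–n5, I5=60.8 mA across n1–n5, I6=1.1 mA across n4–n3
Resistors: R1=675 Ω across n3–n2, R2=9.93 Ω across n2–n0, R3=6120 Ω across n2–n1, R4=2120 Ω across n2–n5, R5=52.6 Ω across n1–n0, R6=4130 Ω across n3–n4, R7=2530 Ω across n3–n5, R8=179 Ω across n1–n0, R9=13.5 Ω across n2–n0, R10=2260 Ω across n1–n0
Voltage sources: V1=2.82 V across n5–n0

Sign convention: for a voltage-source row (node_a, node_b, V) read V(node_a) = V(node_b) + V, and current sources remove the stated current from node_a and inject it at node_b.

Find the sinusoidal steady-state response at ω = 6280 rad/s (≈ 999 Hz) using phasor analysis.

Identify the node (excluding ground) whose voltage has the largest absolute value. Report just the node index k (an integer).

Element admittances at ω=6280 rad/s:
  Y(C1) = 0.000+0.02493j S between n3,n1
  Y(C2) = 0.000+0.1262j S between n4,n1
  I1: injects 0.455 A into n0 (from n3)
  I2: injects 0.653 A into n1 (from n4)
  I3: injects 0.00501 A into n3 (from n0)
  Y(R1) = 0.001481+0.000j S between n3,n2
  Y(R2) = 0.1007+0.000j S between n2,n0
  I4: injects 0.00579 A into n5 (from n0)
  Y(R3) = 0.0001634+0.000j S between n2,n1
  Y(C3) = 0.000+0.004905j S between n0,n2
  Y(C4) = 0.000+0.04145j S between n2,n4
  Y(R4) = 0.0004717+0.000j S between n2,n5
  Y(R5) = 0.01901+0.000j S between n1,n0
  Y(R6) = 0.0002421+0.000j S between n3,n4
  Y(R7) = 0.0003953+0.000j S between n3,n5
  Y(R8) = 0.005587+0.000j S between n1,n0
  Y(R9) = 0.07407+0.000j S between n2,n0
  Y(R10) = 0.0004425+0.000j S between n1,n0
  I5: injects 0.0608 A into n5 (from n1)
  I6: injects 0.0011 A into n3 (from n4)
  V1: constraint V(n5)−V(n0) = 2.82
Assemble and solve the 6×6 MNA system:
  V(n1)=-6.919+4.495j  V(n2)=-1.910-0.6381j  V(n3)=-8.747+21.88j  V(n4)=-5.659+7.131j  V(n5)=2.820+0.000j
  i(V1)=0.05979+0.008347j

3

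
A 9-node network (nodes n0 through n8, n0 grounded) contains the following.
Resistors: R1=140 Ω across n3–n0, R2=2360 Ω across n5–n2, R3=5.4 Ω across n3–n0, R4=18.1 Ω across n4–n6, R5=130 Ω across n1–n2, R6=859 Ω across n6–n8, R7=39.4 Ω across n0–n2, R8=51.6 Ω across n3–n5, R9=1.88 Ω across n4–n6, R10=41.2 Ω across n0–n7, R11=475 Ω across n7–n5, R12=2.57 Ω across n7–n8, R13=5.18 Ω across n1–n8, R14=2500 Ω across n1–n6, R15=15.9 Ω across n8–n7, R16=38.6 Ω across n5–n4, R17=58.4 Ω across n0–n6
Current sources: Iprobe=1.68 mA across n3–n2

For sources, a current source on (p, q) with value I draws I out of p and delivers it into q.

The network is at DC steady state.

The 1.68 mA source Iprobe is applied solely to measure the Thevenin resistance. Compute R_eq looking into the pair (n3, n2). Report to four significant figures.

R_eq = 36.49 Ω

Apply KCL at each of the 8 non-ground nodes and solve the resulting linear system.
Node n1: branches {R5, R13, R14} → V_1 = 0.01289
Node n2: branches {R2, R5, R7, Iprobe} → V_2 = 0.05307
Node n3: branches {R1, R3, R8, Iprobe} → V_3 = -0.008228
Node n4: branches {R4, R9, R16} → V_4 = -0.001476
Node n5: branches {R2, R8, R11, R16} → V_5 = -0.003194
Node n6: branches {R4, R6, R9, R14, R17} → V_6 = -0.001400
Node n7: branches {R10, R11, R12, R15} → V_7 = 0.01068
Node n8: branches {R6, R12, R13, R15} → V_8 = 0.01132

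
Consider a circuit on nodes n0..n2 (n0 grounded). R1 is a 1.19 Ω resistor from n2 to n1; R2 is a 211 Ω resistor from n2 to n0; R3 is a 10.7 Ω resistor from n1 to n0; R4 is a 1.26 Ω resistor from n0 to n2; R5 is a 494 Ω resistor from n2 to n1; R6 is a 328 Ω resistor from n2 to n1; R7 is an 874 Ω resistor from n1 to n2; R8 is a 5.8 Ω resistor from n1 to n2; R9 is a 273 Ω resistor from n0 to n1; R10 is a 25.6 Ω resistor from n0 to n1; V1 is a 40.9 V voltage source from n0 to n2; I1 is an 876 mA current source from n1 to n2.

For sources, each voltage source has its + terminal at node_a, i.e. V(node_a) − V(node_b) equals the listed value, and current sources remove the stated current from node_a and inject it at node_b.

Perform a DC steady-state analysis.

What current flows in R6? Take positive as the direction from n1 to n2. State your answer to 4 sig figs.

Element admittances at DC:
  Y(R1) = 0.8403 S between n2,n1
  Y(R2) = 0.004739 S between n2,n0
  Y(R3) = 0.09346 S between n1,n0
  Y(R4) = 0.7937 S between n0,n2
  Y(R5) = 0.002024 S between n2,n1
  Y(R6) = 0.003049 S between n2,n1
  Y(R7) = 0.001144 S between n1,n2
  Y(R8) = 0.1724 S between n1,n2
  Y(R9) = 0.003663 S between n0,n1
  Y(R10) = 0.03906 S between n0,n1
  V1: constraint V(n0)−V(n2) = 40.9
  I1: injects 0.876 A into n2 (from n1)
Assemble and solve the 3×3 MNA system:
  V(n1)=-36.84  V(n2)=-40.90
  i(V1)=-37.67

0.01239 A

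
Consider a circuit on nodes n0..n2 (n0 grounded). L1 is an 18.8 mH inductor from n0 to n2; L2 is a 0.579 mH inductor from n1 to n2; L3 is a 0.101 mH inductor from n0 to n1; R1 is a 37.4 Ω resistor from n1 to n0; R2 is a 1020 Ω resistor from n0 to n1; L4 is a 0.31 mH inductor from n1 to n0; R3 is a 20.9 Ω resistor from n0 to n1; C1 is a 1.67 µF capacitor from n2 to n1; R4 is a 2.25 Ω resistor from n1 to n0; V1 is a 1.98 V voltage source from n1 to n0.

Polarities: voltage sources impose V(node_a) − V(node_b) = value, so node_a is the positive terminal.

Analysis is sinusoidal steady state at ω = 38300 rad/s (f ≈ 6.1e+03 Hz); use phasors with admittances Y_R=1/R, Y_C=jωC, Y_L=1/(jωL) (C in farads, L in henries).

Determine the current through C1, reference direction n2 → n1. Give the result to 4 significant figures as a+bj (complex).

0.000+0.01006j A

Element admittances at ω=38300 rad/s:
  Y(L1) = 0.000-0.001389j S between n0,n2
  Y(L2) = 0.000-0.04509j S between n1,n2
  Y(L3) = 0.000-0.2585j S between n0,n1
  Y(R1) = 0.02674+0.000j S between n1,n0
  Y(R2) = 0.0009804+0.000j S between n0,n1
  Y(L4) = 0.000-0.08422j S between n1,n0
  Y(R3) = 0.04785+0.000j S between n0,n1
  Y(C1) = 0.000+0.06396j S between n2,n1
  Y(R4) = 0.4444+0.000j S between n1,n0
  V1: constraint V(n1)−V(n0) = 1.98
Assemble and solve the 3×3 MNA system:
  V(n1)=1.980+0.000j  V(n2)=2.137+0.000j
  i(V1)=-1.030+0.6816j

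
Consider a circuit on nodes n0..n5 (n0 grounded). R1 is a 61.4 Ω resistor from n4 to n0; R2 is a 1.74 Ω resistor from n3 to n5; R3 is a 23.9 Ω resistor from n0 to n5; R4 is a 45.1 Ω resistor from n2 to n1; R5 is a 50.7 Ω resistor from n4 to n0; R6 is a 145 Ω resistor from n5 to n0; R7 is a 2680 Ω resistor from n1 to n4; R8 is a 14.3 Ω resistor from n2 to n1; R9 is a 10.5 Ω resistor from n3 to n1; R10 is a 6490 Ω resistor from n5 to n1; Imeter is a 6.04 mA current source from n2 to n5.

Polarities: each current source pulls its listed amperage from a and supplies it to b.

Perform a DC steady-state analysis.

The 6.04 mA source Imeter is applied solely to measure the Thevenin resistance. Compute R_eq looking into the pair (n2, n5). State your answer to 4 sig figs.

R_eq = 23.02 Ω

Element admittances at DC:
  Y(R1) = 0.01629 S between n4,n0
  Y(R2) = 0.5747 S between n3,n5
  Y(R3) = 0.04184 S between n0,n5
  Y(R4) = 0.02217 S between n2,n1
  Y(R5) = 0.01972 S between n4,n0
  Y(R6) = 0.006897 S between n5,n0
  Y(R7) = 0.0003731 S between n1,n4
  Y(R8) = 0.06993 S between n2,n1
  Y(R9) = 0.09524 S between n3,n1
  Y(R10) = 0.0001541 S between n5,n1
  Imeter: injects 0.00604 A into n5 (from n2)
Assemble and solve the 5×5 MNA system:
  V(n1)=-0.07291  V(n2)=-0.1385  V(n3)=-0.009891  V(n4)=-0.0007477  V(n5)=0.0005525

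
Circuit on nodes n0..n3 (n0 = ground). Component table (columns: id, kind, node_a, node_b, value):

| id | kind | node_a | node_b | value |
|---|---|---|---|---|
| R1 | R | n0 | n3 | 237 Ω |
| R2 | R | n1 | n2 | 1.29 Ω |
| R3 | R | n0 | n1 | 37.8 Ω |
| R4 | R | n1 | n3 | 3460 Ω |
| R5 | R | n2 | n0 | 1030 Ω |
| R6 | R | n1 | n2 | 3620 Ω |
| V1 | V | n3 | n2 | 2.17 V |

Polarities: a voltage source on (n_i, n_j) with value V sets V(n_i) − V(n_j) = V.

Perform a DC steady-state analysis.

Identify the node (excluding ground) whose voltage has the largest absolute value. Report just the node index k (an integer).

MNA unknowns: 3 node voltages V₁..V_3 plus 1 source current (V1)
R1: Y=0.004219 on G[0,3]
R2: Y=0.7752 on G[1,2]
R3: Y=0.02646 on G[0,1]
R4: Y=0.0002890 on G[1,3]
R5: Y=0.0009709 on G[2,0]
R6: Y=0.0002762 on G[1,2]
V1: row V3−V2=2.17, i_V1 at 3,2
solve → V1=-0.2876, V2=-0.2982, V3=1.872
aux → i_V1=-0.008522

3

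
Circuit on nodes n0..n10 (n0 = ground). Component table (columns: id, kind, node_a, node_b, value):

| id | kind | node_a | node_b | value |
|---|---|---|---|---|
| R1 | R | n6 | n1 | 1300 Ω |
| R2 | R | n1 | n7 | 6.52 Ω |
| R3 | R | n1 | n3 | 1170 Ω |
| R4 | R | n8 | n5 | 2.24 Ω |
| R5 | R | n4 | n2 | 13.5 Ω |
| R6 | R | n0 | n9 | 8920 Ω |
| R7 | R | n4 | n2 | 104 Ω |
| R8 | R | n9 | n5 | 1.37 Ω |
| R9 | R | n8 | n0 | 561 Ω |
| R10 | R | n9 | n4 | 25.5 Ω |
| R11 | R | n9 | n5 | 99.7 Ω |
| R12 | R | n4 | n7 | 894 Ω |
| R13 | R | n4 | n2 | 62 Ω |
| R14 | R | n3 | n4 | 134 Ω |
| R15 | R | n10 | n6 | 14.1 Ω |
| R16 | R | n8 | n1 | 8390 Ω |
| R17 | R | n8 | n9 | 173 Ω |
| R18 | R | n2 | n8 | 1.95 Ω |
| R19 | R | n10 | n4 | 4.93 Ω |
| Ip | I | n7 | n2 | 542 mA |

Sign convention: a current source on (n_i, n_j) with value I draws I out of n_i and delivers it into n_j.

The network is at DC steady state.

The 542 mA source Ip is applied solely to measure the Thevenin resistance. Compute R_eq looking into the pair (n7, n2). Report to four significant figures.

R_eq = 371.2 Ω

Element admittances at DC:
  Y(R1) = 0.0007692 S between n6,n1
  Y(R2) = 0.1534 S between n1,n7
  Y(R3) = 0.0008547 S between n1,n3
  Y(R4) = 0.4464 S between n8,n5
  Y(R5) = 0.07407 S between n4,n2
  Y(R6) = 0.0001121 S between n0,n9
  Y(R7) = 0.009615 S between n4,n2
  Y(R8) = 0.7299 S between n9,n5
  Y(R9) = 0.001783 S between n8,n0
  Y(R10) = 0.03922 S between n9,n4
  Y(R11) = 0.01003 S between n9,n5
  Y(R12) = 0.001119 S between n4,n7
  Y(R13) = 0.01613 S between n4,n2
  Y(R14) = 0.007463 S between n3,n4
  Y(R15) = 0.07092 S between n10,n6
  Y(R16) = 0.0001192 S between n8,n1
  Y(R17) = 0.005780 S between n8,n9
  Y(R18) = 0.5128 S between n2,n8
  Y(R19) = 0.2028 S between n10,n4
  Ip: injects 0.542 A into n2 (from n7)
Assemble and solve the 10×10 MNA system:
  V(n1)=-198.8  V(n2)=0.3172  V(n3)=-23.67  V(n4)=-3.617  V(n5)=-0.2493  V(n6)=-6.433  V(n7)=-200.9  V(n8)=0.02613  V(n9)=-0.4155  V(n10)=-4.347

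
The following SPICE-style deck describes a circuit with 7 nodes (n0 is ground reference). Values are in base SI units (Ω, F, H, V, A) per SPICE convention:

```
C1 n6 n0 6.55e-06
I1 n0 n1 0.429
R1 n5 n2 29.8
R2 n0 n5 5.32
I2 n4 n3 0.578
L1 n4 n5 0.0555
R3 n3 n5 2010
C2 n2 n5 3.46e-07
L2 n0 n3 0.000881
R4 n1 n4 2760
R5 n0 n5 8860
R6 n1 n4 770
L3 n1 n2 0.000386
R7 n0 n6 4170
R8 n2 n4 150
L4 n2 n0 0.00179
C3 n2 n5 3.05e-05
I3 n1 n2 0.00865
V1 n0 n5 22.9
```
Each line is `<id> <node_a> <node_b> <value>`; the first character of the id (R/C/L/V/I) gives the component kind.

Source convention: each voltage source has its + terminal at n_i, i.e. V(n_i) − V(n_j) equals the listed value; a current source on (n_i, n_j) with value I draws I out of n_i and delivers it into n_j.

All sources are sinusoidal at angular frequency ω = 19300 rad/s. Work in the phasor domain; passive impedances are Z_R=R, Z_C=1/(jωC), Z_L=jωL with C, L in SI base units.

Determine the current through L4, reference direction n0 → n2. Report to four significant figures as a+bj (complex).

Element admittances at ω=19300 rad/s:
  Y(C1) = 0.000+0.1264j S between n6,n0
  I1: injects 0.429 A into n1 (from n0)
  Y(R1) = 0.03356+0.000j S between n5,n2
  Y(R2) = 0.1880+0.000j S between n0,n5
  I2: injects 0.578 A into n3 (from n4)
  Y(L1) = 0.000-0.0009336j S between n4,n5
  Y(R3) = 0.0004975+0.000j S between n3,n5
  Y(C2) = 0.000+0.006678j S between n2,n5
  Y(L2) = 0.000-0.05881j S between n0,n3
  Y(R4) = 0.0003623+0.000j S between n1,n4
  Y(R5) = 0.0001129+0.000j S between n0,n5
  Y(R6) = 0.001299+0.000j S between n1,n4
  Y(L3) = 0.000-0.1342j S between n1,n2
  Y(R7) = 0.0002398+0.000j S between n0,n6
  Y(R8) = 0.006667+0.000j S between n2,n4
  Y(L4) = 0.000-0.02895j S between n2,n0
  Y(C3) = 0.000+0.5887j S between n2,n5
  I3: injects 0.00865 A into n2 (from n1)
  V1: constraint V(n0)−V(n5) = 22.9
Assemble and solve the 7×7 MNA system:
  V(n1)=-24.08+2.456j  V(n2)=-24.20+0.1744j  V(n3)=0.08149+9.633j  V(n4)=-92.77-7.203j  V(n5)=-22.90+0.000j  V(n6)=0.000+0.000j
  i(V1)=-4.164+0.6956j

-0.005049-0.7004j A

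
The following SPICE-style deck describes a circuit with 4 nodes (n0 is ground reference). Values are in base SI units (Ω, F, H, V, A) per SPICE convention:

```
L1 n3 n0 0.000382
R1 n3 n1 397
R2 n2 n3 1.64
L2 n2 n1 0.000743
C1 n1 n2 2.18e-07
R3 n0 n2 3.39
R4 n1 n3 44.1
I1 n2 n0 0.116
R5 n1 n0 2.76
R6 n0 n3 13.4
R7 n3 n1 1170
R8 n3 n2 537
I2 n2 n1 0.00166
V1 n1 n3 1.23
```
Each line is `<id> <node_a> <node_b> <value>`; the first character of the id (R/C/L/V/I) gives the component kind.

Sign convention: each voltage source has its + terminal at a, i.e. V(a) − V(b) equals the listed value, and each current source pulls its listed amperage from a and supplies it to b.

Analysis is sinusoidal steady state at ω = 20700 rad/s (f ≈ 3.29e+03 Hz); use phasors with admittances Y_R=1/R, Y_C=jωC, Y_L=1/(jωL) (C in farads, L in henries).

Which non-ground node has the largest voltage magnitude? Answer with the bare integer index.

Apply KCL at each of the 3 non-ground nodes and solve the resulting linear system.
Node n1: branches {R1, L2, C1, R4, R5, R7, I2, V1} → V_1 = 0.4309-0.1249j
Node n2: branches {R2, L2, C1, R3, I1, R8, I2} → V_2 = -0.6667-0.1575j
Node n3: branches {L1, R1, R2, R4, R6, R7, R8, V1} → V_3 = -0.7991-0.1249j
Source currents: i(V1)=-0.1885+0.1117j

3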